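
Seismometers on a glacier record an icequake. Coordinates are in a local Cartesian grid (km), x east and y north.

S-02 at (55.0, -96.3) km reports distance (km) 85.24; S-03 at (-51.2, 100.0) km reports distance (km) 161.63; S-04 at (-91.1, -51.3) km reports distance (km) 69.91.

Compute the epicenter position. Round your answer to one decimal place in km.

Circle about each station: (x − 55.0)² + (y + 96.3)² = 85.24²; (x + 51.2)² + (y − 100.0)² = 161.63²; (x + 91.1)² + (y + 51.3)² = 69.91².
Subtracting pairs of circle equations eliminates x²+y² and gives linear equations (the radical axes):
-212.4 x + 392.6 y = -18535.65
-292.2 x + 90.0 y = 1010.66
Solving the 2×2 system: x ≈ -21.6, y ≈ -58.9 km.

-21.6 km east, -58.9 km north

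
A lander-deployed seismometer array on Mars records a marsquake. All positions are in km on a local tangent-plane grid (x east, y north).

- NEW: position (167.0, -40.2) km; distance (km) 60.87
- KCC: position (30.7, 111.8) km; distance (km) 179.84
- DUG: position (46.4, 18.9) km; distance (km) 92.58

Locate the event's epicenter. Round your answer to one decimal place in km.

Circle about each station: (x − 167.0)² + (y + 40.2)² = 60.87²; (x − 30.7)² + (y − 111.8)² = 179.84²; (x − 46.4)² + (y − 18.9)² = 92.58².
Subtracting the NEW equation from the KCC and DUG equations removes the quadratic terms:
-272.6 x + 304.0 y = -44700.58
-241.2 x + 118.2 y = -31860.77
Solving the 2×2 system: x ≈ 107.1, y ≈ -51.0 km.

(107.1, -51.0)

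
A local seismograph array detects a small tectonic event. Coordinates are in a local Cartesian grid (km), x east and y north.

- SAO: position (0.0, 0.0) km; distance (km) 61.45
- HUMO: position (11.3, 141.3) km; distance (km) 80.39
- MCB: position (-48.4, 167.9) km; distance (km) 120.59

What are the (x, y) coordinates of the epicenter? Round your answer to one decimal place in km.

7.4 km east, 61.0 km north

Circle about each station: x² + y² = 61.45²; (x − 11.3)² + (y − 141.3)² = 80.39²; (x + 48.4)² + (y − 167.9)² = 120.59².
Subtracting pairs of circle equations eliminates x²+y² and gives linear equations (the radical axes):
22.6 x + 282.6 y = 17406.93
-96.8 x + 335.8 y = 19767.12
Solving the 2×2 system: x ≈ 7.4, y ≈ 61.0 km.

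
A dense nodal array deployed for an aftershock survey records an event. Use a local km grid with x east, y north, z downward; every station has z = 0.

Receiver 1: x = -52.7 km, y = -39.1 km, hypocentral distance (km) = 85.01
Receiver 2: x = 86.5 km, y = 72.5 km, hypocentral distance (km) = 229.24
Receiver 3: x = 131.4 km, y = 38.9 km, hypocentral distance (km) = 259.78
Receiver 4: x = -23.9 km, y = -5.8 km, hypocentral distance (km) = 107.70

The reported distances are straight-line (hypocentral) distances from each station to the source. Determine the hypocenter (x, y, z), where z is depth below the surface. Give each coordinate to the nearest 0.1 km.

Each station gives a sphere (x−x_i)² + (y−y_i)² + z² = d_i² (stations at z=0).
Subtracting the Receiver 1 sphere from Receiver 2 and Receiver 3: z² cancels, leaving linear equations in x and y:
278.4 x + 223.2 y = -36891.88
368.2 x + 156.0 y = -45785.88
Solving: x ≈ -115.202, y ≈ -21.594 km (keep extra digits for the depth step; rounded: -115.2, -21.6).
Then from the Receiver 1 sphere: z² = 85.01² − (x + 52.7)² − (y + 39.1)² with x = -115.202, y = -21.594, so z ≈ 54.898 ≈ 54.9 km.

x ≈ -115.2 km, y ≈ -21.6 km, depth ≈ 54.9 km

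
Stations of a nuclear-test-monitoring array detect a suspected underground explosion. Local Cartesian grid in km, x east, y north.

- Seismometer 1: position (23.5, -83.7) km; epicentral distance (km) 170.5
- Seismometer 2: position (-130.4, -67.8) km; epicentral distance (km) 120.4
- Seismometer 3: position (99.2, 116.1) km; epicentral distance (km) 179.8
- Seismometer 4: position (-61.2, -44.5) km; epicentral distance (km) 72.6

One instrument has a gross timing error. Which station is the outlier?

Solve using three stations at a time. Using Seismometer 2, Seismometer 3, Seismometer 4 (subtract circle equations pairwise → linear system) gives (x, y) ≈ (-57.4, 27.9).
Distances from that point to each station vs reported:
  Seismometer 1: calculated 137.9 vs reported 170.5 → residual 32.6 km
  Seismometer 2: calculated 120.3 vs reported 120.4 → residual 0.1 km
  Seismometer 3: calculated 179.8 vs reported 179.8 → residual 0.0 km
  Seismometer 4: calculated 72.5 vs reported 72.6 → residual 0.1 km
Seismometer 2, Seismometer 3, Seismometer 4 are mutually consistent (residuals ≈ 0); Seismometer 1 is off by 32.6 km.

Seismometer 1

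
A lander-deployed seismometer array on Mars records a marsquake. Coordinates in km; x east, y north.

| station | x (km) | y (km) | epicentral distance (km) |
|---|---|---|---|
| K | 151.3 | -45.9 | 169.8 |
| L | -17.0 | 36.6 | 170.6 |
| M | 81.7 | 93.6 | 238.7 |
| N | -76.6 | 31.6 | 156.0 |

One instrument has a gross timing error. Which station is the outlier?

N

Solve using three stations at a time. Using K, L, M (subtract circle equations pairwise → linear system) gives (x, y) ≈ (5.3, -132.5).
Distances from that point to each station vs reported:
  K: calculated 169.8 vs reported 169.8 → residual 0.0 km
  L: calculated 170.6 vs reported 170.6 → residual 0.0 km
  M: calculated 238.7 vs reported 238.7 → residual 0.0 km
  N: calculated 183.4 vs reported 156.0 → residual 27.4 km
K, L, M are mutually consistent (residuals ≈ 0); N is off by 27.4 km.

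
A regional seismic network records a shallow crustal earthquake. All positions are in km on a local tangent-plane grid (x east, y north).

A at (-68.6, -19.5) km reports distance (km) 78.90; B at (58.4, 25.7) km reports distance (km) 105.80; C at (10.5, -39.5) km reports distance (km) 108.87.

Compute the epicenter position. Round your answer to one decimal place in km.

Circle about each station: (x + 68.6)² + (y + 19.5)² = 78.90²; (x − 58.4)² + (y − 25.7)² = 105.80²; (x − 10.5)² + (y + 39.5)² = 108.87².
Subtracting the A equation from the B and C equations removes the quadratic terms:
254.0 x + 90.4 y = -5983.59
158.2 x − 40.0 y = -9043.18
Solving the 2×2 system: x ≈ -43.2, y ≈ 55.2 km.
Check against A (with the unrounded x, y): √((x + 68.6)²+(y + 19.5)²) = 78.90 ≈ 78.90 km. ✓

(-43.2, 55.2)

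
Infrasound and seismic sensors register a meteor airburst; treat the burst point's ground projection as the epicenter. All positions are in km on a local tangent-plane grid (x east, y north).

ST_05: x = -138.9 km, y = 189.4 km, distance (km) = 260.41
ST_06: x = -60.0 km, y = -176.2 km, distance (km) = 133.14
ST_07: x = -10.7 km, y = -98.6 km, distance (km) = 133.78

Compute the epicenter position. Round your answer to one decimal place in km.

Circle about each station: (x + 138.9)² + (y − 189.4)² = 260.41²; (x + 60.0)² + (y + 176.2)² = 133.14²; (x + 10.7)² + (y + 98.6)² = 133.78².
Subtracting the ST_05 equation from the ST_06 and ST_07 equations removes the quadratic terms:
157.8 x − 731.2 y = 29567.98
256.4 x − 576.0 y = 4587.16
Solving the 2×2 system: x ≈ -141.6, y ≈ -71.0 km.
Check against ST_05 (with the unrounded x, y): √((x + 138.9)²+(y − 189.4)²) = 260.41 ≈ 260.41 km. ✓

-141.6 km east, -71.0 km north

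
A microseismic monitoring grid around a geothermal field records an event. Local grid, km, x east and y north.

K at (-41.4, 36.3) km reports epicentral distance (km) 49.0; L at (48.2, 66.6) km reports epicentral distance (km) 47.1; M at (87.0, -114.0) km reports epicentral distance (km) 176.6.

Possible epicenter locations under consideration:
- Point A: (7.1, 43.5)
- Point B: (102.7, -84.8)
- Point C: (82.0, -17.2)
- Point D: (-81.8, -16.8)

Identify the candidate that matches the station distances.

Point A

For each candidate, compare |candidate − station| to the reported distance:
Point A: residuals K 0.0, L 0.0, M 0.0 → max 0.0 km
Point B: residuals K 139.2, L 113.8, M 143.4 → max 143.4 km
Point C: residuals K 85.5, L 43.3, M 79.7 → max 85.5 km
Point D: residuals K 17.7, L 107.4, M 18.2 → max 107.4 km
Only Point A has all residuals ≈ 0.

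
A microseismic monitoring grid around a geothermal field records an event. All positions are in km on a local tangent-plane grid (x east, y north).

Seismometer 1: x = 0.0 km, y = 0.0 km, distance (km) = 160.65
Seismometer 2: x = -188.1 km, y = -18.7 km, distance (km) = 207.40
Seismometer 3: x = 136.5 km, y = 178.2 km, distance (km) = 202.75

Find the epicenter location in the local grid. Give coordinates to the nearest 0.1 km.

(-63.9, 147.4)

Circle about each station: x² + y² = 160.65²; (x + 188.1)² + (y + 18.7)² = 207.40²; (x − 136.5)² + (y − 178.2)² = 202.75².
Subtracting the Seismometer 1 equation from the Seismometer 2 and Seismometer 3 equations removes the quadratic terms:
-376.2 x − 37.4 y = 18524.96
273.0 x + 356.4 y = 35088.35
Solving the 2×2 system: x ≈ -63.9, y ≈ 147.4 km.
Check against Seismometer 1 (with the unrounded x, y): √(x²+y²) = 160.65 ≈ 160.65 km. ✓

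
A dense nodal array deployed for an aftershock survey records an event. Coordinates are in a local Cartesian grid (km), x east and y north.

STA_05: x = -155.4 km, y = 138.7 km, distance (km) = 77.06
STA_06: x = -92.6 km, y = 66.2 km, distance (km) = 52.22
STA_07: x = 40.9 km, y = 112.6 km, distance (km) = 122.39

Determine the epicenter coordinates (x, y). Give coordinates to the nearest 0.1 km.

(-81.4, 117.2)

Circle about each station: (x + 155.4)² + (y − 138.7)² = 77.06²; (x + 92.6)² + (y − 66.2)² = 52.22²; (x − 40.9)² + (y − 112.6)² = 122.39².
Subtracting the STA_05 equation from the STA_06 and STA_07 equations removes the quadratic terms:
125.6 x − 145.0 y = -27218.33
392.6 x − 52.2 y = -38076.35
Solving the 2×2 system: x ≈ -81.4, y ≈ 117.2 km.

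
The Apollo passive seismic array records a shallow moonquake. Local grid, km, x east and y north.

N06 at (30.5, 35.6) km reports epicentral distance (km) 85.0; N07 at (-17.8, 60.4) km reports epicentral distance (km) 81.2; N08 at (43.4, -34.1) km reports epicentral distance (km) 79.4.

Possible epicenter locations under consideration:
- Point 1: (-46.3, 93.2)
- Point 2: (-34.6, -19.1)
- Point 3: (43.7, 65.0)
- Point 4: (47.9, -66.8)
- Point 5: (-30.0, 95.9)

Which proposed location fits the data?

For each candidate, compare |candidate − station| to the reported distance:
Point 1: residuals N06 11.0, N07 37.7, N08 76.3 → max 76.3 km
Point 2: residuals N06 0.0, N07 0.1, N08 0.0 → max 0.1 km
Point 3: residuals N06 52.8, N07 19.5, N08 19.7 → max 52.8 km
Point 4: residuals N06 18.9, N07 62.0, N08 46.4 → max 62.0 km
Point 5: residuals N06 0.4, N07 43.7, N08 69.9 → max 69.9 km
Only Point 2 has all residuals ≈ 0.

Point 2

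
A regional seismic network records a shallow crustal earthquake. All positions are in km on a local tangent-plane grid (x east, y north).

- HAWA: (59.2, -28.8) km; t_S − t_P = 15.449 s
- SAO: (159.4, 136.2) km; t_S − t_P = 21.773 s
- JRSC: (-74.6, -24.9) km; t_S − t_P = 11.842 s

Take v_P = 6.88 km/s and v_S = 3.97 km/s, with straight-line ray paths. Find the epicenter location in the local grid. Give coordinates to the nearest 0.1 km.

(-37.0, 79.7)

Distance from S−P lag: d = Δt · v_P v_S / (v_P − v_S) = Δt · (6.88·3.97)/(6.88−3.97) ≈ 9.3861·Δt.
So d_HAWA = 145.01, d_SAO = 204.36, d_JRSC = 111.15 km.
Circle about each station: (x − 59.2)² + (y + 28.8)² = 145.01²; (x − 159.4)² + (y − 136.2)² = 204.36²; (x + 74.6)² + (y + 24.9)² = 111.15².
Subtracting pairs of circle equations eliminates x²+y² and gives linear equations (the radical axes):
200.4 x + 330.0 y = 18889.61
-267.6 x + 7.8 y = 10524.67
Solving the 2×2 system: x ≈ -37.0, y ≈ 79.7 km.
Check against HAWA (with the unrounded x, y): √((x − 59.2)²+(y + 28.8)²) = 145.02 ≈ 145.01 km. ✓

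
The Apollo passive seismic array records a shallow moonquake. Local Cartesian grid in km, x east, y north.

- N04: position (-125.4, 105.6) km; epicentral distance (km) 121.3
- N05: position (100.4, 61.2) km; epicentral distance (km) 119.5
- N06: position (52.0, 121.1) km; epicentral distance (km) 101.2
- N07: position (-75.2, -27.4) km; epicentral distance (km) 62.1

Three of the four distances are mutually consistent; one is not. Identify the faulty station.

N07

Solve using three stations at a time. Using N04, N05, N06 (subtract circle equations pairwise → linear system) gives (x, y) ≈ (-18.4, 48.4).
Distances from that point to each station vs reported:
  N04: calculated 121.3 vs reported 121.3 → residual 0.0 km
  N05: calculated 119.5 vs reported 119.5 → residual 0.0 km
  N06: calculated 101.2 vs reported 101.2 → residual 0.0 km
  N07: calculated 94.7 vs reported 62.1 → residual 32.6 km
N04, N05, N06 are mutually consistent (residuals ≈ 0); N07 is off by 32.6 km.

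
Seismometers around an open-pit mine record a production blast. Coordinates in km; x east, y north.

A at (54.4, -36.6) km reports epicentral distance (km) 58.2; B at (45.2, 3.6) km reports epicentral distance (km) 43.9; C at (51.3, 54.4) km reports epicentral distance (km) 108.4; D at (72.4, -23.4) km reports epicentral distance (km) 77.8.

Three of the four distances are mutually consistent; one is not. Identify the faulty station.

B

Solve using three stations at a time. Using A, C, D (subtract circle equations pairwise → linear system) gives (x, y) ≈ (-4.1, -39.0).
Distances from that point to each station vs reported:
  A: calculated 58.5 vs reported 58.2 → residual 0.3 km
  B: calculated 65.1 vs reported 43.9 → residual 21.2 km
  C: calculated 108.6 vs reported 108.4 → residual 0.2 km
  D: calculated 78.0 vs reported 77.8 → residual 0.2 km
A, C, D are mutually consistent (residuals ≈ 0); B is off by 21.2 km.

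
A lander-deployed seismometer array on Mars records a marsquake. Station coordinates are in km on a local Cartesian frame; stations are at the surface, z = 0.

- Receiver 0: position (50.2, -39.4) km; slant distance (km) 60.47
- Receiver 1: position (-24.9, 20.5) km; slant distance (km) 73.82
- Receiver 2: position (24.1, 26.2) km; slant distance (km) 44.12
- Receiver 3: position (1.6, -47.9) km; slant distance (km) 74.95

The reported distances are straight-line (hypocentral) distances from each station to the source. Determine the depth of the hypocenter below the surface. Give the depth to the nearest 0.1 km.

37.2 km

Each station gives a sphere (x−x_i)² + (y−y_i)² + z² = d_i² (stations at z=0).
Subtracting the Receiver 0 sphere from Receiver 1 and Receiver 2: z² cancels, leaving linear equations in x and y:
-150.2 x + 119.8 y = -4824.91
-52.2 x + 131.2 y = -1095.10
Solving: x ≈ 37.304, y ≈ 6.495 km (keep extra digits for the depth step; rounded: 37.3, 6.5).
Then from the Receiver 0 sphere: z² = 60.47² − (x − 50.2)² − (y + 39.4)² with x = 37.304, y = 6.495, so z ≈ 37.202 ≈ 37.2 km.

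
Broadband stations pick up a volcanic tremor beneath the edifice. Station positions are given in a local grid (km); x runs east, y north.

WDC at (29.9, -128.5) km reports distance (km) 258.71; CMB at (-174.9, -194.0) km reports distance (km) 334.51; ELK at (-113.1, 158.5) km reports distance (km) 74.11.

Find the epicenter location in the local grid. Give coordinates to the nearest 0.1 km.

x ≈ -51.7 km, y ≈ 117.0 km

Circle about each station: (x − 29.9)² + (y + 128.5)² = 258.71²; (x + 174.9)² + (y + 194.0)² = 334.51²; (x + 113.1)² + (y − 158.5)² = 74.11².
Subtracting pairs of circle equations eliminates x²+y² and gives linear equations (the radical axes):
-409.6 x − 131.0 y = 5853.67
-286.0 x + 574.0 y = 81946.17
Solving the 2×2 system: x ≈ -51.7, y ≈ 117.0 km.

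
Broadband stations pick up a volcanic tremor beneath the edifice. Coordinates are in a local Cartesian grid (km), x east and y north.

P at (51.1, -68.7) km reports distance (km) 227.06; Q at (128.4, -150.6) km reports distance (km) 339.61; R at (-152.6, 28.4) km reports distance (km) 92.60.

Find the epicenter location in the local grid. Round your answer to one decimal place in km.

Circle about each station: (x − 51.1)² + (y + 68.7)² = 227.06²; (x − 128.4)² + (y + 150.6)² = 339.61²; (x + 152.6)² + (y − 28.4)² = 92.60².
Subtracting the P equation from the Q and R equations removes the quadratic terms:
154.6 x − 163.8 y = -31942.69
-407.4 x + 194.2 y = 59743.90
Solving the 2×2 system: x ≈ -97.6, y ≈ 102.9 km.
Check against P (with the unrounded x, y): √((x − 51.1)²+(y + 68.7)²) = 227.06 ≈ 227.06 km. ✓

x ≈ -97.6 km, y ≈ 102.9 km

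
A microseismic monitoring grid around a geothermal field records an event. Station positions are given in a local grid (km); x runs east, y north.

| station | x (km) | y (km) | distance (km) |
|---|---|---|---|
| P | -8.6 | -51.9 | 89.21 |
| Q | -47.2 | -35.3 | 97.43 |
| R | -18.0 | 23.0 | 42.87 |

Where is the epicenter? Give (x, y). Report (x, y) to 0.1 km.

(24.1, 31.1)

Circle about each station: (x + 8.6)² + (y + 51.9)² = 89.21²; (x + 47.2)² + (y + 35.3)² = 97.43²; (x + 18.0)² + (y − 23.0)² = 42.87².
Subtracting the P equation from the Q and R equations removes the quadratic terms:
-77.2 x + 33.2 y = -827.82
-18.8 x + 149.8 y = 4206.02
Solving the 2×2 system: x ≈ 24.1, y ≈ 31.1 km.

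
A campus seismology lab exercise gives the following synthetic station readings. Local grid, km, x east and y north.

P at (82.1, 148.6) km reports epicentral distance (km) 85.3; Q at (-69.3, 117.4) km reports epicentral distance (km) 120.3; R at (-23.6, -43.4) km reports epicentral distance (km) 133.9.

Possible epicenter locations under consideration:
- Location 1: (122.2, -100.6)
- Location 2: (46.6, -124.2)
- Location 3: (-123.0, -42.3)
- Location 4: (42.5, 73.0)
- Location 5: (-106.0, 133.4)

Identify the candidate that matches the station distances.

Location 4

For each candidate, compare |candidate − station| to the reported distance:
Location 1: residuals P 167.1, Q 169.9, R 22.7 → max 169.9 km
Location 2: residuals P 189.8, Q 147.7, R 26.9 → max 189.8 km
Location 3: residuals P 194.9, Q 48.2, R 34.5 → max 194.9 km
Location 4: residuals P 0.0, Q 0.0, R 0.0 → max 0.0 km
Location 5: residuals P 103.4, Q 80.3, R 61.2 → max 103.4 km
Only Location 4 has all residuals ≈ 0.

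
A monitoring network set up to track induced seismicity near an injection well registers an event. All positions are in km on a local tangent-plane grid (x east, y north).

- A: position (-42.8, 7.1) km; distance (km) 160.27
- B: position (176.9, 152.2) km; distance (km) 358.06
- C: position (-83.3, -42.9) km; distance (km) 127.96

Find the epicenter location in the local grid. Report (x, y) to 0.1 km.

Circle about each station: (x + 42.8)² + (y − 7.1)² = 160.27²; (x − 176.9)² + (y − 152.2)² = 358.06²; (x + 83.3)² + (y + 42.9)² = 127.96².
Subtracting the A equation from the B and C equations removes the quadratic terms:
439.4 x + 290.2 y = -49944.29
-81.0 x − 100.0 y = 16209.76
Solving the 2×2 system: x ≈ -14.2, y ≈ -150.6 km.

(-14.2, -150.6)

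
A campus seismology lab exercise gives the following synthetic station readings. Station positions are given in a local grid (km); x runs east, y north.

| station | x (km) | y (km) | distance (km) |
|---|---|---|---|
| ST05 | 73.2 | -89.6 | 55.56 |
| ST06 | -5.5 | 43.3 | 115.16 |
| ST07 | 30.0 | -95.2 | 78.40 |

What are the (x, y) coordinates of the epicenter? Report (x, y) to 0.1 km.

Circle about each station: (x − 73.2)² + (y + 89.6)² = 55.56²; (x + 5.5)² + (y − 43.3)² = 115.16²; (x − 30.0)² + (y + 95.2)² = 78.40².
Subtracting the ST05 equation from the ST06 and ST07 equations removes the quadratic terms:
-157.4 x + 265.8 y = -21656.17
-86.4 x − 11.2 y = -6483.01
Solving the 2×2 system: x ≈ 79.5, y ≈ -34.4 km.
Check against ST05 (with the unrounded x, y): √((x − 73.2)²+(y + 89.6)²) = 55.56 ≈ 55.56 km. ✓

(79.5, -34.4)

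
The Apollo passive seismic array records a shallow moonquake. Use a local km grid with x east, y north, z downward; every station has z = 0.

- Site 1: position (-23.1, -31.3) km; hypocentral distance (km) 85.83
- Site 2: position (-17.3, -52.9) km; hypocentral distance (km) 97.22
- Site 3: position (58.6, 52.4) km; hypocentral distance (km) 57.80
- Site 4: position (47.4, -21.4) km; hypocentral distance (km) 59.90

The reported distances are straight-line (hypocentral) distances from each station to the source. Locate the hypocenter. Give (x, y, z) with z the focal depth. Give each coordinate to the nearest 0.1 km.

x ≈ 32.4 km, y ≈ 20.3 km, depth ≈ 40.3 km

Each station gives a sphere (x−x_i)² + (y−y_i)² + z² = d_i² (stations at z=0).
Subtracting the Site 1 sphere from Site 2 and Site 3: z² cancels, leaving linear equations in x and y:
11.6 x − 43.2 y = -500.54
163.4 x + 167.4 y = 8692.37
Solving: x ≈ 32.411, y ≈ 20.289 km (keep extra digits for the depth step; rounded: 32.4, 20.3).
Then from the Site 1 sphere: z² = 85.83² − (x + 23.1)² − (y + 31.3)² with x = 32.411, y = 20.289, so z ≈ 40.298 ≈ 40.3 km.
Check against Site 4 (with the unrounded solution): distance 59.89 ≈ 59.90 km. ✓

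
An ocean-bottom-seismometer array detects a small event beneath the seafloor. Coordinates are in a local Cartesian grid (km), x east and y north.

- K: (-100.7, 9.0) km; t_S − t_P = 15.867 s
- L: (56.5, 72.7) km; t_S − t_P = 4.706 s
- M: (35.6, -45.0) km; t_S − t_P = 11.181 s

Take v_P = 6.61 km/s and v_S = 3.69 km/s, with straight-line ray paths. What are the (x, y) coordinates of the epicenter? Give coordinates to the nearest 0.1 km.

(26.0, 47.9)

Distance from S−P lag: d = Δt · v_P v_S / (v_P − v_S) = Δt · (6.61·3.69)/(6.61−3.69) ≈ 8.3530·Δt.
So d_K = 132.54, d_L = 39.31, d_M = 93.40 km.
Circle about each station: (x + 100.7)² + (y − 9.0)² = 132.54²; (x − 56.5)² + (y − 72.7)² = 39.31²; (x − 35.6)² + (y + 45.0)² = 93.40².
Subtracting the K equation from the L and M equations removes the quadratic terms:
314.4 x + 127.4 y = 14277.63
272.6 x − 108.0 y = 1914.16
Solving the 2×2 system: x ≈ 26.0, y ≈ 47.9 km.
Check against K (with the unrounded x, y): √((x + 100.7)²+(y − 9.0)²) = 132.54 ≈ 132.54 km. ✓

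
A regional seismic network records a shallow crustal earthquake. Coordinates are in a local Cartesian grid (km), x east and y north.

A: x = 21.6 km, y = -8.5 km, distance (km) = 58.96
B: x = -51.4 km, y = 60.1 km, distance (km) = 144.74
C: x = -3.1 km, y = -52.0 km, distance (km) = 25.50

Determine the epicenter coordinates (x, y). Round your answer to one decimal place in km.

(17.3, -67.3)

Circle about each station: (x − 21.6)² + (y + 8.5)² = 58.96²; (x + 51.4)² + (y − 60.1)² = 144.74²; (x + 3.1)² + (y + 52.0)² = 25.50².
Subtracting the A equation from the B and C equations removes the quadratic terms:
-146.0 x + 137.2 y = -11758.23
-49.4 x − 87.0 y = 5000.83
Solving the 2×2 system: x ≈ 17.3, y ≈ -67.3 km.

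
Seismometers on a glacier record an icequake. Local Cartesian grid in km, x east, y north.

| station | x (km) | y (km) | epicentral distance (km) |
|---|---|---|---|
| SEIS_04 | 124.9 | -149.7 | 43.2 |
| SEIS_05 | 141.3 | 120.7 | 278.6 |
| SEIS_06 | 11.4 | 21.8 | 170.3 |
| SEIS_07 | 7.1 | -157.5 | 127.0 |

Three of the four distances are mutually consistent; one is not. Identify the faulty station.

SEIS_05

Solve using three stations at a time. Using SEIS_04, SEIS_06, SEIS_07 (subtract circle equations pairwise → linear system) gives (x, y) ≈ (123.4, -106.5).
Distances from that point to each station vs reported:
  SEIS_04: calculated 43.2 vs reported 43.2 → residual 0.0 km
  SEIS_05: calculated 227.9 vs reported 278.6 → residual 50.7 km
  SEIS_06: calculated 170.3 vs reported 170.3 → residual 0.0 km
  SEIS_07: calculated 127.0 vs reported 127.0 → residual 0.0 km
SEIS_04, SEIS_06, SEIS_07 are mutually consistent (residuals ≈ 0); SEIS_05 is off by 50.7 km.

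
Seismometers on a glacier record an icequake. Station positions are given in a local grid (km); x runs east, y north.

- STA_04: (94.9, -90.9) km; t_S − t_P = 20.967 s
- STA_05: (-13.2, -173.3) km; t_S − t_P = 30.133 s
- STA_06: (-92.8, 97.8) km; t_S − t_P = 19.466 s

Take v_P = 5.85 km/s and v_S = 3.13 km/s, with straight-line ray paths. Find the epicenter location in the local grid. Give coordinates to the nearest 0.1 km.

17.6 km east, 27.2 km north

Distance from S−P lag: d = Δt · v_P v_S / (v_P − v_S) = Δt · (5.85·3.13)/(5.85−3.13) ≈ 6.7318·Δt.
So d_STA_04 = 141.15, d_STA_05 = 202.85, d_STA_06 = 131.04 km.
Circle about each station: (x − 94.9)² + (y + 90.9)² = 141.15²; (x + 13.2)² + (y + 173.3)² = 202.85²; (x + 92.8)² + (y − 97.8)² = 131.04².
Subtracting the STA_04 equation from the STA_05 and STA_06 equations removes the quadratic terms:
-216.2 x − 164.8 y = -8286.49
-375.4 x + 377.4 y = 3659.70
Solving the 2×2 system: x ≈ 17.6, y ≈ 27.2 km.
Check against STA_04 (with the unrounded x, y): √((x − 94.9)²+(y + 90.9)²) = 141.15 ≈ 141.15 km. ✓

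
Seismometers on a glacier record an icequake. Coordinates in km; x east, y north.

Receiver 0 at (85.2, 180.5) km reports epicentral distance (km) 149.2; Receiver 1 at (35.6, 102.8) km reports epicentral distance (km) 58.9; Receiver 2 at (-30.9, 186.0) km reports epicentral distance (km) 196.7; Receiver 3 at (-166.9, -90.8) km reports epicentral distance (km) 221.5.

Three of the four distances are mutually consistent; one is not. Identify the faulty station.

Receiver 2

Solve using three stations at a time. Using Receiver 0, Receiver 1, Receiver 3 (subtract circle equations pairwise → linear system) gives (x, y) ≈ (-10.3, 65.9).
Distances from that point to each station vs reported:
  Receiver 0: calculated 149.2 vs reported 149.2 → residual 0.0 km
  Receiver 1: calculated 58.9 vs reported 58.9 → residual 0.0 km
  Receiver 2: calculated 121.9 vs reported 196.7 → residual 74.8 km
  Receiver 3: calculated 221.5 vs reported 221.5 → residual 0.0 km
Receiver 0, Receiver 1, Receiver 3 are mutually consistent (residuals ≈ 0); Receiver 2 is off by 74.8 km.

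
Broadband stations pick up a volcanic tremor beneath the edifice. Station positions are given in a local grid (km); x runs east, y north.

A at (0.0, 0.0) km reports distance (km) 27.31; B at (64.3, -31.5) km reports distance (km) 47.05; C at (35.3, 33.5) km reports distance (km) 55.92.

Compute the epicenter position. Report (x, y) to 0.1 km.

Circle about each station: x² + y² = 27.31²; (x − 64.3)² + (y + 31.5)² = 47.05²; (x − 35.3)² + (y − 33.5)² = 55.92².
Subtracting the A equation from the B and C equations removes the quadratic terms:
128.6 x − 63.0 y = 3658.87
70.6 x + 67.0 y = -12.87
Solving the 2×2 system: x ≈ 18.7, y ≈ -19.9 km.

18.7 km east, -19.9 km north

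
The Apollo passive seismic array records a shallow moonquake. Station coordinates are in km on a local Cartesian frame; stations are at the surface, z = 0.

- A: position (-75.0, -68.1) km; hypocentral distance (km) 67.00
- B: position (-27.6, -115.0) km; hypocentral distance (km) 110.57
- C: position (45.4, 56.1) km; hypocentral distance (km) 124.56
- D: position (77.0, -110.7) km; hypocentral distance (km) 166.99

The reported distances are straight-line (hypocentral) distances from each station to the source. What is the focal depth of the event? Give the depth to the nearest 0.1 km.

z ≈ 30.4 km

Each station gives a sphere (x−x_i)² + (y−y_i)² + z² = d_i² (stations at z=0).
Subtracting the A sphere from B and C: z² cancels, leaving linear equations in x and y:
94.8 x − 93.8 y = -4012.57
240.8 x + 248.4 y = -16080.43
Solving: x ≈ -54.298, y ≈ -12.099 km (keep extra digits for the depth step; rounded: -54.3, -12.1).
Then from the A sphere: z² = 67.00² − (x + 75.0)² − (y + 68.1)² with x = -54.298, y = -12.099, so z ≈ 30.403 ≈ 30.4 km.
Check against D (with the unrounded solution): distance 166.99 ≈ 166.99 km. ✓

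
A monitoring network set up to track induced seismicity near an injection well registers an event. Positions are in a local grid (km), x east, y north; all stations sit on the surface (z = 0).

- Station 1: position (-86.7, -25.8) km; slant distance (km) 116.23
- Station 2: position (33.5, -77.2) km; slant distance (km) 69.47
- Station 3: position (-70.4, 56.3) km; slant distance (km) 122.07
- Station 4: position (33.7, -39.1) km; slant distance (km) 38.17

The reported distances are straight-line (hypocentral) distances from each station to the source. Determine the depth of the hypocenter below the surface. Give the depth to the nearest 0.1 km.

Each station gives a sphere (x−x_i)² + (y−y_i)² + z² = d_i² (stations at z=0).
Subtracting the Station 1 sphere from Station 2 and Station 3: z² cancels, leaving linear equations in x and y:
240.4 x − 102.8 y = 7582.89
32.6 x + 164.2 y = -1448.35
Solving: x ≈ 25.598, y ≈ -13.903 km (keep extra digits for the depth step; rounded: 25.6, -13.9).
Then from the Station 1 sphere: z² = 116.23² − (x + 86.7)² − (y + 25.8)² with x = 25.598, y = -13.903, so z ≈ 27.514 ≈ 27.5 km.

z ≈ 27.5 km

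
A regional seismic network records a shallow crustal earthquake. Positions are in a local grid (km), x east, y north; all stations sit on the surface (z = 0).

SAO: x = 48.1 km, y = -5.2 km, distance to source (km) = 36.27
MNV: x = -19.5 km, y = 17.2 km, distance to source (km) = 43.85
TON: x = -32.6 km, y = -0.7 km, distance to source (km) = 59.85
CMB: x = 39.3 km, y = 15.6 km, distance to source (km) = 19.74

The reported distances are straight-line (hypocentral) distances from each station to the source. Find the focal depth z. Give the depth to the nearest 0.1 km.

z ≈ 10.7 km

Each station gives a sphere (x−x_i)² + (y−y_i)² + z² = d_i² (stations at z=0).
Subtracting the SAO sphere from MNV and TON: z² cancels, leaving linear equations in x and y:
-135.2 x + 44.8 y = -2271.87
-161.4 x + 9.0 y = -3543.91
Solving: x ≈ 23.000, y ≈ 18.699 km (keep extra digits for the depth step; rounded: 23.0, 18.7).
Then from the SAO sphere: z² = 36.27² − (x − 48.1)² − (y + 5.2)² with x = 23.000, y = 18.699, so z ≈ 10.693 ≈ 10.7 km.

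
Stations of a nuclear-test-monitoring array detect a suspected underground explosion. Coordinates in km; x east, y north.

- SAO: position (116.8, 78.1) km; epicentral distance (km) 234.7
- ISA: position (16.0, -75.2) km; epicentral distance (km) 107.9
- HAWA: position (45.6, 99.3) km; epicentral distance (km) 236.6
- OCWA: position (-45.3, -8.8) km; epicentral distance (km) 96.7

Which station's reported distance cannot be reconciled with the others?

SAO

Solve using three stations at a time. Using ISA, HAWA, OCWA (subtract circle equations pairwise → linear system) gives (x, y) ≈ (-90.2, -94.5).
Distances from that point to each station vs reported:
  SAO: calculated 269.5 vs reported 234.7 → residual 34.8 km
  ISA: calculated 107.9 vs reported 107.9 → residual 0.0 km
  HAWA: calculated 236.6 vs reported 236.6 → residual 0.0 km
  OCWA: calculated 96.7 vs reported 96.7 → residual 0.0 km
ISA, HAWA, OCWA are mutually consistent (residuals ≈ 0); SAO is off by 34.8 km.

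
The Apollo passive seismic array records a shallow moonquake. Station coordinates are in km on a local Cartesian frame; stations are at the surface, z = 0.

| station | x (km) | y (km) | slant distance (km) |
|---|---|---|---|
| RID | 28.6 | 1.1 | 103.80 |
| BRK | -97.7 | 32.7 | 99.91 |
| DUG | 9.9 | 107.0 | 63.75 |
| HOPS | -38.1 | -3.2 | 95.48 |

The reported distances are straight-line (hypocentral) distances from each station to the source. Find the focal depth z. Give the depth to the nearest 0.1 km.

Each station gives a sphere (x−x_i)² + (y−y_i)² + z² = d_i² (stations at z=0).
Subtracting the RID sphere from BRK and DUG: z² cancels, leaving linear equations in x and y:
-252.6 x + 63.2 y = 10587.84
-37.4 x + 211.8 y = 17438.22
Solving: x ≈ -22.301, y ≈ 78.395 km (keep extra digits for the depth step; rounded: -22.3, 78.4).
Then from the RID sphere: z² = 103.80² − (x − 28.6)² − (y − 1.1)² with x = -22.301, y = 78.395, so z ≈ 47.000 ≈ 47.0 km.
Check against HOPS (with the unrounded solution): distance 95.48 ≈ 95.48 km. ✓

47.0 km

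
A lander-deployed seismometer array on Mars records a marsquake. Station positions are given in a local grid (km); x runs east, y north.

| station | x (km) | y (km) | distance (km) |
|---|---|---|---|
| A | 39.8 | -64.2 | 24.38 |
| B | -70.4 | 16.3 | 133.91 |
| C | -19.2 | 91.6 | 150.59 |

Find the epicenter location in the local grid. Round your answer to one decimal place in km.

50.1 km east, -42.1 km north

Circle about each station: (x − 39.8)² + (y + 64.2)² = 24.38²; (x + 70.4)² + (y − 16.3)² = 133.91²; (x + 19.2)² + (y − 91.6)² = 150.59².
Subtracting pairs of circle equations eliminates x²+y² and gives linear equations (the radical axes):
-220.4 x + 161.0 y = -17821.33
-118.0 x + 311.6 y = -19029.44
Solving the 2×2 system: x ≈ 50.1, y ≈ -42.1 km.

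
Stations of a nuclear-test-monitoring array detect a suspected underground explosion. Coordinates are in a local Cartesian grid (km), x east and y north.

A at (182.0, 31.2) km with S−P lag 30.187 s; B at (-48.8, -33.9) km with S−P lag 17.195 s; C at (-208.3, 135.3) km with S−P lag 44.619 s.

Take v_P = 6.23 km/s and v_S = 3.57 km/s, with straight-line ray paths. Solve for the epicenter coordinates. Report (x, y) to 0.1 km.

Distance from S−P lag: d = Δt · v_P v_S / (v_P − v_S) = Δt · (6.23·3.57)/(6.23−3.57) ≈ 8.3613·Δt.
So d_A = 252.40, d_B = 143.77, d_C = 373.07 km.
Circle about each station: (x − 182.0)² + (y − 31.2)² = 252.40²; (x + 48.8)² + (y + 33.9)² = 143.77²; (x + 208.3)² + (y − 135.3)² = 373.07².
Subtracting pairs of circle equations eliminates x²+y² and gives linear equations (the radical axes):
-461.6 x − 130.2 y = 12469.16
-780.6 x + 208.2 y = -47877.92
Solving the 2×2 system: x ≈ 18.4, y ≈ -161.0 km.

x ≈ 18.4 km, y ≈ -161.0 km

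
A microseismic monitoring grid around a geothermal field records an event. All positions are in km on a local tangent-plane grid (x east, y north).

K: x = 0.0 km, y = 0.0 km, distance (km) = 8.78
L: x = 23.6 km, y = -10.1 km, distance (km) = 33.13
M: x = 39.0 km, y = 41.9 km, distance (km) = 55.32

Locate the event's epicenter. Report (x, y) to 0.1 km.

Circle about each station: x² + y² = 8.78²; (x − 23.6)² + (y + 10.1)² = 33.13²; (x − 39.0)² + (y − 41.9)² = 55.32².
Subtracting the K equation from the L and M equations removes the quadratic terms:
47.2 x − 20.2 y = -361.54
78.0 x + 83.8 y = 293.40
Solving the 2×2 system: x ≈ -4.4, y ≈ 7.6 km.

-4.4 km east, 7.6 km north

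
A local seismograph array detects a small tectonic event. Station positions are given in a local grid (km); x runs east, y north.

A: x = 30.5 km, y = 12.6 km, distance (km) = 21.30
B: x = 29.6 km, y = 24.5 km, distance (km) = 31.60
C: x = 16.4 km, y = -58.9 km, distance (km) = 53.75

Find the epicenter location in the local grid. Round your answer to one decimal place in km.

x ≈ 18.8 km, y ≈ -5.2 km

Circle about each station: (x − 30.5)² + (y − 12.6)² = 21.30²; (x − 29.6)² + (y − 24.5)² = 31.60²; (x − 16.4)² + (y + 58.9)² = 53.75².
Subtracting the A equation from the B and C equations removes the quadratic terms:
-1.8 x + 23.8 y = -157.47
-28.2 x − 143.0 y = 213.79
Solving the 2×2 system: x ≈ 18.8, y ≈ -5.2 km.
Check against A (with the unrounded x, y): √((x − 30.5)²+(y − 12.6)²) = 21.31 ≈ 21.30 km. ✓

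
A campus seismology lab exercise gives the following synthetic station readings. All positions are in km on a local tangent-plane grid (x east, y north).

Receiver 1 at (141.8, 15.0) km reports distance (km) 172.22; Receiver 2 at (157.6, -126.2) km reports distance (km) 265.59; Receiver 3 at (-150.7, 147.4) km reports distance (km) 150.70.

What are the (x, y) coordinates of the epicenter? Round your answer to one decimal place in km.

Circle about each station: (x − 141.8)² + (y − 15.0)² = 172.22²; (x − 157.6)² + (y + 126.2)² = 265.59²; (x + 150.7)² + (y − 147.4)² = 150.70².
Subtracting pairs of circle equations eliminates x²+y² and gives linear equations (the radical axes):
31.6 x − 282.4 y = -20446.36
-585.0 x + 264.8 y = 31054.25
Solving the 2×2 system: x ≈ -21.4, y ≈ 70.0 km.
Check against Receiver 1 (with the unrounded x, y): √((x − 141.8)²+(y − 15.0)²) = 172.22 ≈ 172.22 km. ✓

-21.4 km east, 70.0 km north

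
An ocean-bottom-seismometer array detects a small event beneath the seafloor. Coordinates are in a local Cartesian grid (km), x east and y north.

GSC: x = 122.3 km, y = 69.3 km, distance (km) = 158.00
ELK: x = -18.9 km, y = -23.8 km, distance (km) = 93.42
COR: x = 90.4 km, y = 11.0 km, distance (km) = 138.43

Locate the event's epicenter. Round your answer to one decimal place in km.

x ≈ -35.7 km, y ≈ 68.1 km

Circle about each station: (x − 122.3)² + (y − 69.3)² = 158.00²; (x + 18.9)² + (y + 23.8)² = 93.42²; (x − 90.4)² + (y − 11.0)² = 138.43².
Subtracting the GSC equation from the ELK and COR equations removes the quadratic terms:
-282.4 x − 186.2 y = -2599.43
-63.8 x − 116.6 y = -5665.48
Solving the 2×2 system: x ≈ -35.7, y ≈ 68.1 km.
Check against GSC (with the unrounded x, y): √((x − 122.3)²+(y − 69.3)²) = 158.02 ≈ 158.00 km. ✓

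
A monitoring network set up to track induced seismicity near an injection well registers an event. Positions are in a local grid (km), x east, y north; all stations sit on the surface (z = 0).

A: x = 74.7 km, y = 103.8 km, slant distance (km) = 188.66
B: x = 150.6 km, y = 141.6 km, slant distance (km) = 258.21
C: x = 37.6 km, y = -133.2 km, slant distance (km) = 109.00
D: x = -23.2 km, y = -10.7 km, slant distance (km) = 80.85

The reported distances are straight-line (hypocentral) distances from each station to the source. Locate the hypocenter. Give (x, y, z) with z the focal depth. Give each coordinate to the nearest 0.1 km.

Each station gives a sphere (x−x_i)² + (y−y_i)² + z² = d_i² (stations at z=0).
Subtracting the A sphere from B and C: z² cancels, leaving linear equations in x and y:
151.8 x + 75.6 y = -4703.42
-74.2 x − 474.0 y = 26513.07
Solving: x ≈ -3.392, y ≈ -55.404 km (keep extra digits for the depth step; rounded: -3.4, -55.4).
Then from the A sphere: z² = 188.66² − (x − 74.7)² − (y − 103.8)² with x = -3.392, y = -55.404, so z ≈ 64.407 ≈ 64.4 km.

(-3.4, -55.4, 64.4)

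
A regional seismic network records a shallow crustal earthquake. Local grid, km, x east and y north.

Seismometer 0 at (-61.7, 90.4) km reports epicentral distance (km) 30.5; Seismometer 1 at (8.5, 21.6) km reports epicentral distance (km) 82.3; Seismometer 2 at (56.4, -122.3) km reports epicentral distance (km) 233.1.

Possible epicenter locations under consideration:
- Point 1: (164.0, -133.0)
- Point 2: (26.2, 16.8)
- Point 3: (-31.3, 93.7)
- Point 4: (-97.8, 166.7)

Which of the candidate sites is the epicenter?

Point 3

For each candidate, compare |candidate − station| to the reported distance:
Point 1: residuals Seismometer 0 287.1, Seismometer 1 137.0, Seismometer 2 125.0 → max 287.1 km
Point 2: residuals Seismometer 0 84.1, Seismometer 1 64.0, Seismometer 2 90.8 → max 90.8 km
Point 3: residuals Seismometer 0 0.1, Seismometer 1 0.1, Seismometer 2 0.0 → max 0.1 km
Point 4: residuals Seismometer 0 53.9, Seismometer 1 97.6, Seismometer 2 94.5 → max 97.6 km
Only Point 3 has all residuals ≈ 0.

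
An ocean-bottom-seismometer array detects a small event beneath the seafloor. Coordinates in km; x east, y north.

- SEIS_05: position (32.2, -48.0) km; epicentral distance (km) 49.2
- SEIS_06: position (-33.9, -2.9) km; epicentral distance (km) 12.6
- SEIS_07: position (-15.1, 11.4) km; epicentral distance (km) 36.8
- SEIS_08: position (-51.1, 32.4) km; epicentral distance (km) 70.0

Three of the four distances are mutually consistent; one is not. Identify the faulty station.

SEIS_06

Solve using three stations at a time. Using SEIS_05, SEIS_07, SEIS_08 (subtract circle equations pairwise → linear system) gives (x, y) ≈ (-11.3, -25.1).
Distances from that point to each station vs reported:
  SEIS_05: calculated 49.1 vs reported 49.2 → residual 0.1 km
  SEIS_06: calculated 31.7 vs reported 12.6 → residual 19.1 km
  SEIS_07: calculated 36.7 vs reported 36.8 → residual 0.1 km
  SEIS_08: calculated 70.0 vs reported 70.0 → residual 0.0 km
SEIS_05, SEIS_07, SEIS_08 are mutually consistent (residuals ≈ 0); SEIS_06 is off by 19.1 km.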